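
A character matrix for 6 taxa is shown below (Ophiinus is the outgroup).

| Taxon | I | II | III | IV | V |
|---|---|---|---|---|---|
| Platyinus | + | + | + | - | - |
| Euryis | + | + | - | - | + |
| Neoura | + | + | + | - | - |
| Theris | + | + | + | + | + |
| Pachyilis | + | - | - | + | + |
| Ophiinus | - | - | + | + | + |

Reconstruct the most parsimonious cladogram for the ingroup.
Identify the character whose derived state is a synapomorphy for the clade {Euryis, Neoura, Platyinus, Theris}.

II

Character polarity is set by the outgroup: the derived state is whichever differs from the outgroup's state, so for III, IV, V the derived state is '-', and for the remaining characters it is '+'.
I (derived state '+') is shared by all ingroup taxa — unites the whole ingroup.
II: derived state '+' in Euryis, Neoura, Platyinus, and Theris only — synapomorphy for {Euryis, Neoura, Platyinus, Theris}.
III (state '-') occurs in Euryis and Pachyilis but conflicts with the nesting implied by the other characters — most parsimoniously interpreted as homoplasy.
IV: derived state '-' in Euryis, Neoura, and Platyinus only — synapomorphy for {Euryis, Neoura, Platyinus}.
V: derived state '-' in Neoura and Platyinus only — synapomorphy for {Neoura, Platyinus}.
Most parsimonious ingroup topology: ((Theris,((Platyinus,Neoura),Euryis)),Pachyilis).
The clade {Euryis, Neoura, Platyinus, Theris} is supported by II: its derived state '+' occurs in exactly those taxa and in no other taxon (including the outgroup).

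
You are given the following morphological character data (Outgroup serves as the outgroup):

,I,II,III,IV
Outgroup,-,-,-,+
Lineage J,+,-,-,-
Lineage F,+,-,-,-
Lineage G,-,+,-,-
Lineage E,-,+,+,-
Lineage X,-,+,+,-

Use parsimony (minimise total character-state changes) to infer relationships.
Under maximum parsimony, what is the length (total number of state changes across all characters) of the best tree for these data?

4

Character polarity is set by the outgroup: the derived state is whichever differs from the outgroup's state, so for IV the derived state is '-', and for the remaining characters it is '+'.
I (derived state '+') is shared by Lineage F and Lineage J — a synapomorphy uniting that clade.
II: derived state '+' in Lineage E, Lineage G, and Lineage X only — synapomorphy for {Lineage E, Lineage G, Lineage X}.
III (derived state '+') is shared by Lineage E and Lineage X — a synapomorphy uniting that clade.
All ingroup taxa share the derived state '-' for IV; it defines the ingroup but does not resolve relationships within it.
Most parsimonious ingroup topology: ((Lineage J,Lineage F),(Lineage G,(Lineage E,Lineage X))).
Changes per character on this tree: I: 1; II: 1; III: 1; IV: 1.
Total = 4.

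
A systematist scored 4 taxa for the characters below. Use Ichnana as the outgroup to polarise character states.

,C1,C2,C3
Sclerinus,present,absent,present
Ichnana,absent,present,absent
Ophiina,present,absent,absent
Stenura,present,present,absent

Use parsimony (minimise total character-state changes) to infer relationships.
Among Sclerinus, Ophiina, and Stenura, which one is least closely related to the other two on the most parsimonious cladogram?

Stenura

Character polarity is set by the outgroup: the derived state is whichever differs from the outgroup's state, so for C2 the derived state is 'absent', and for the remaining characters it is 'present'.
C1 (derived state 'present') is shared by all ingroup taxa — unites the whole ingroup.
C2 (derived state 'absent') is shared by Ophiina and Sclerinus — a synapomorphy uniting that clade.
C3 (derived state 'present') is unique to Sclerinus (autapomorphy; uninformative for grouping).
Most parsimonious ingroup topology: ((Ophiina,Sclerinus),Stenura).
Ophiina and Sclerinus share a more recent common ancestor with each other than either does with Stenura, so Stenura is the least closely related of the three.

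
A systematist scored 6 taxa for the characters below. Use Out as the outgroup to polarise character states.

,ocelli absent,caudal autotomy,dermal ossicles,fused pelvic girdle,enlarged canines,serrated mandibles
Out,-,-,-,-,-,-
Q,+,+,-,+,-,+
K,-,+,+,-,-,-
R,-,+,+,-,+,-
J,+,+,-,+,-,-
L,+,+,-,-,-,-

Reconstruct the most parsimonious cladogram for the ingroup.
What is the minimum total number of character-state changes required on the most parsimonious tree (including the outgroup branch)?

6

The outgroup has state '-' for every character, so '+' is the derived state throughout.
ocelli absent (derived state '+') is shared by J, L, and Q — a synapomorphy uniting that clade.
All ingroup taxa share the derived state '+' for caudal autotomy; it defines the ingroup but does not resolve relationships within it.
dermal ossicles: derived state '+' in K and R only — synapomorphy for {K, R}.
Only J and Q show the derived state '+' for fused pelvic girdle, supporting them as a clade.
enlarged canines: derived state '+' in R only — an autapomorphy, so it tells us nothing about relationships among taxa.
serrated mandibles: derived state '+' in Q only — an autapomorphy, so it tells us nothing about relationships among taxa.
Most parsimonious ingroup topology: (((Q,J),L),(K,R)).
Changes per character on this tree: ocelli absent: 1; caudal autotomy: 1; dermal ossicles: 1; fused pelvic girdle: 1; enlarged canines: 1; serrated mandibles: 1.
Total = 6.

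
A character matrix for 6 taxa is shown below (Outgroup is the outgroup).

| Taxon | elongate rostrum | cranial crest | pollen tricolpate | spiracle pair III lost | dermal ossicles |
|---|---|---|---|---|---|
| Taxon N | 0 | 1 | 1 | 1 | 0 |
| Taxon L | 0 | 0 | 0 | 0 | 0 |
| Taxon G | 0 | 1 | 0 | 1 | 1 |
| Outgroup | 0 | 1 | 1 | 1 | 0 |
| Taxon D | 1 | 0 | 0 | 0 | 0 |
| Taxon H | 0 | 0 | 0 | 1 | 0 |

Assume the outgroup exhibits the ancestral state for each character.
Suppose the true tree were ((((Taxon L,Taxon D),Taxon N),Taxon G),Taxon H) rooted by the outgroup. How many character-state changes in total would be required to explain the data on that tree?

7

Map each character onto ((((Taxon L,Taxon D),Taxon N),Taxon G),Taxon H) (rooted by Outgroup) and count the minimum state changes it requires (Fitch parsimony):
elongate rostrum: 1; cranial crest: 2; pollen tricolpate: 2; spiracle pair III lost: 1; dermal ossicles: 1.
Total tree length = 7.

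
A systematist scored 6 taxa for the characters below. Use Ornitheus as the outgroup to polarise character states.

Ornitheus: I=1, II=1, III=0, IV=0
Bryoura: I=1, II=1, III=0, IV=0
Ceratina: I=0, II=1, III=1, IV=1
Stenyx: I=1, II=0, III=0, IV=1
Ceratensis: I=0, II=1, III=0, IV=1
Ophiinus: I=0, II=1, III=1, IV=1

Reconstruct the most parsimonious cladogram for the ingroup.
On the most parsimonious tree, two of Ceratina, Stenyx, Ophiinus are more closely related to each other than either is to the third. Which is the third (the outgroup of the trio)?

Stenyx

Character polarity is set by the outgroup: the derived state is whichever differs from the outgroup's state, so for I, II the derived state is '0', and for the remaining characters it is '1'.
I: derived state '0' in Ceratensis, Ceratina, and Ophiinus only — synapomorphy for {Ceratensis, Ceratina, Ophiinus}.
II (derived state '0') is unique to Stenyx (autapomorphy; uninformative for grouping).
III: derived state '1' in Ceratina and Ophiinus only — synapomorphy for {Ceratina, Ophiinus}.
Only Ceratensis, Ceratina, Ophiinus, and Stenyx show the derived state '1' for IV, supporting them as a clade.
Most parsimonious ingroup topology: (Bryoura,(((Ceratina,Ophiinus),Ceratensis),Stenyx)).
Ophiinus and Ceratina share a more recent common ancestor with each other than either does with Stenyx, so Stenyx is the least closely related of the three.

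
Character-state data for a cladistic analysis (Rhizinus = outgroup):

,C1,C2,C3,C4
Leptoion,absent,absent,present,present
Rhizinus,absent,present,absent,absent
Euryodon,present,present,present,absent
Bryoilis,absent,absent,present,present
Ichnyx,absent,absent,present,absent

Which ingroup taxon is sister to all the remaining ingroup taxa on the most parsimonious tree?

Euryodon

Character polarity is set by the outgroup: the derived state is whichever differs from the outgroup's state, so for C2 the derived state is 'absent', and for the remaining characters it is 'present'.
C1 (derived state 'present') is unique to Euryodon (autapomorphy; uninformative for grouping).
C2: derived state 'absent' in Bryoilis, Ichnyx, and Leptoion only — synapomorphy for {Bryoilis, Ichnyx, Leptoion}.
All ingroup taxa share the derived state 'present' for C3; it defines the ingroup but does not resolve relationships within it.
C4 (derived state 'present') is shared by Bryoilis and Leptoion — a synapomorphy uniting that clade.
Most parsimonious ingroup topology: ((Ichnyx,(Leptoion,Bryoilis)),Euryodon).
Euryodon is sister to the clade containing all other ingroup taxa, so it is the earliest-diverging (most basal) ingroup lineage.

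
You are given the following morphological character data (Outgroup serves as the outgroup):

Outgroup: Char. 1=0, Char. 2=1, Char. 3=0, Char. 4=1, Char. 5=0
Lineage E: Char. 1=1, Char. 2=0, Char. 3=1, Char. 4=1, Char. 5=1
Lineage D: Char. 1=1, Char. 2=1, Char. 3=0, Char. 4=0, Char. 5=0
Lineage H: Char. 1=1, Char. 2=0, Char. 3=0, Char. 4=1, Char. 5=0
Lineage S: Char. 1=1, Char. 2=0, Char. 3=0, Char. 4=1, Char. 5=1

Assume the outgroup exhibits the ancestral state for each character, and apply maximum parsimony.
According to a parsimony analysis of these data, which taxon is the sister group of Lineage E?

Character polarity is set by the outgroup: the derived state is whichever differs from the outgroup's state, so for Char. 2, Char. 4 the derived state is '0', and for the remaining characters it is '1'.
Char. 1 (derived state '1') is shared by all ingroup taxa — unites the whole ingroup.
Char. 2 (derived state '0') is shared by Lineage E, Lineage H, and Lineage S — a synapomorphy uniting that clade.
Char. 3 (derived state '1') is unique to Lineage E (autapomorphy; uninformative for grouping).
Char. 4: derived state '0' in Lineage D only — an autapomorphy, so it tells us nothing about relationships among taxa.
Only Lineage E and Lineage S show the derived state '1' for Char. 5, supporting them as a clade.
Most parsimonious ingroup topology: (((Lineage E,Lineage S),Lineage H),Lineage D).
Lineage E and Lineage S form a cherry on this tree, so they are sister taxa.

Lineage S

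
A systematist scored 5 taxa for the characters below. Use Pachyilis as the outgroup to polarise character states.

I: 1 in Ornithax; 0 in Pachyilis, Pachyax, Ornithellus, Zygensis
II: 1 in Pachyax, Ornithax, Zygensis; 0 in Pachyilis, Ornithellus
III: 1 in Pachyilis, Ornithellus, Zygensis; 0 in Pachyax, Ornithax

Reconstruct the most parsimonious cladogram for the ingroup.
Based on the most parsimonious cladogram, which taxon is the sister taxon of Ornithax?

Character polarity is set by the outgroup: the derived state is whichever differs from the outgroup's state, so for III the derived state is '0', and for the remaining characters it is '1'.
I (derived state '1') is unique to Ornithax (autapomorphy; uninformative for grouping).
II (derived state '1') is shared by Ornithax, Pachyax, and Zygensis — a synapomorphy uniting that clade.
Only Ornithax and Pachyax show the derived state '0' for III, supporting them as a clade.
Most parsimonious ingroup topology: (((Pachyax,Ornithax),Zygensis),Ornithellus).
Ornithax and Pachyax form a cherry on this tree, so they are sister taxa.

Pachyax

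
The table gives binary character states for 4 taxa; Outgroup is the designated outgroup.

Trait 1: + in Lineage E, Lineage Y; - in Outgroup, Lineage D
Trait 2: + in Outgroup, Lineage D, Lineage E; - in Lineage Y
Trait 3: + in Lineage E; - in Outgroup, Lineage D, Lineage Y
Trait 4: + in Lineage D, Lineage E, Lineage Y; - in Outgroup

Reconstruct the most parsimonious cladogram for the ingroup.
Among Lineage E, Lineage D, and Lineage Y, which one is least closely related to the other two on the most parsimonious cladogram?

Character polarity is set by the outgroup: the derived state is whichever differs from the outgroup's state, so for Trait 2 the derived state is '-', and for the remaining characters it is '+'.
Only Lineage E and Lineage Y show the derived state '+' for Trait 1, supporting them as a clade.
Trait 2: derived state '-' in Lineage Y only — an autapomorphy, so it tells us nothing about relationships among taxa.
Trait 3 (derived state '+') is unique to Lineage E (autapomorphy; uninformative for grouping).
Trait 4 (derived state '+') is shared by all ingroup taxa — unites the whole ingroup.
Most parsimonious ingroup topology: ((Lineage E,Lineage Y),Lineage D).
Lineage E and Lineage Y share a more recent common ancestor with each other than either does with Lineage D, so Lineage D is the least closely related of the three.

Lineage D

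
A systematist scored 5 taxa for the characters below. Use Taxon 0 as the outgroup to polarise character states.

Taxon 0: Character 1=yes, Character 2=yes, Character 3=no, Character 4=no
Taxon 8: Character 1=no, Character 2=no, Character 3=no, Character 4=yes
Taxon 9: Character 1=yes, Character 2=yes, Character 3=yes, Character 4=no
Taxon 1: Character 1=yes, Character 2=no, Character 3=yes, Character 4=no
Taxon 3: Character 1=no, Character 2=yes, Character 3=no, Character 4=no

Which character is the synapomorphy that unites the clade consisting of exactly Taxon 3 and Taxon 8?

Character 1

Character polarity is set by the outgroup: the derived state is whichever differs from the outgroup's state, so for Character 1, Character 2 the derived state is 'no', and for the remaining characters it is 'yes'.
Only Taxon 3 and Taxon 8 show the derived state 'no' for Character 1, supporting them as a clade.
Character 2 (state 'no') occurs in Taxon 1 and Taxon 8 but conflicts with the nesting implied by the other characters — most parsimoniously interpreted as homoplasy.
Only Taxon 1 and Taxon 9 show the derived state 'yes' for Character 3, supporting them as a clade.
Character 4 (derived state 'yes') is unique to Taxon 8 (autapomorphy; uninformative for grouping).
Most parsimonious ingroup topology: ((Taxon 8,Taxon 3),(Taxon 9,Taxon 1)).
The clade {Taxon 3, Taxon 8} is supported by Character 1: its derived state 'no' occurs in exactly those taxa and in no other taxon (including the outgroup).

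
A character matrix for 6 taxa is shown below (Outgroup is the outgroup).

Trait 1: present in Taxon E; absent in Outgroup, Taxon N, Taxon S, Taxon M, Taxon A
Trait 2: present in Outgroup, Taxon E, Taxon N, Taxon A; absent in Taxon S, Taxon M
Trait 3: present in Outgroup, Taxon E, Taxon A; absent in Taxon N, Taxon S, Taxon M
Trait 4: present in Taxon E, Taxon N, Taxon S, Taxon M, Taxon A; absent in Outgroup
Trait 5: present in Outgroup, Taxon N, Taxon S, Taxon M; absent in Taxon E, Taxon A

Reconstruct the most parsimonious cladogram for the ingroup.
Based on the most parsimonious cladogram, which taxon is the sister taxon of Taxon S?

Character polarity is set by the outgroup: the derived state is whichever differs from the outgroup's state, so for Trait 2, Trait 3, Trait 5 the derived state is 'absent', and for the remaining characters it is 'present'.
Trait 1 (derived state 'present') is unique to Taxon E (autapomorphy; uninformative for grouping).
Trait 2: derived state 'absent' in Taxon M and Taxon S only — synapomorphy for {Taxon M, Taxon S}.
Trait 3 (derived state 'absent') is shared by Taxon M, Taxon N, and Taxon S — a synapomorphy uniting that clade.
All ingroup taxa share the derived state 'present' for Trait 4; it defines the ingroup but does not resolve relationships within it.
Trait 5 (derived state 'absent') is shared by Taxon A and Taxon E — a synapomorphy uniting that clade.
Most parsimonious ingroup topology: ((Taxon E,Taxon A),(Taxon N,(Taxon S,Taxon M))).
Taxon S and Taxon M form a cherry on this tree, so they are sister taxa.

Taxon M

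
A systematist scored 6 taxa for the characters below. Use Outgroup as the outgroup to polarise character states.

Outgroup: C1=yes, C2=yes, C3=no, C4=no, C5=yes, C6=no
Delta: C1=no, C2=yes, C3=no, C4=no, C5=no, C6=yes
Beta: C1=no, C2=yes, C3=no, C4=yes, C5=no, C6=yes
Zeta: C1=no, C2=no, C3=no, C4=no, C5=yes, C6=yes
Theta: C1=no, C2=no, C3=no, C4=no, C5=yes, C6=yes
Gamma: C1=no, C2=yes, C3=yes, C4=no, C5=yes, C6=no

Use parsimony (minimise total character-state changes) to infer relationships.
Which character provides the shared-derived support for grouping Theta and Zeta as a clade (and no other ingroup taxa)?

C2

Character polarity is set by the outgroup: the derived state is whichever differs from the outgroup's state, so for C1, C2, C5 the derived state is 'no', and for the remaining characters it is 'yes'.
All ingroup taxa share the derived state 'no' for C1; it defines the ingroup but does not resolve relationships within it.
C2 (derived state 'no') is shared by Theta and Zeta — a synapomorphy uniting that clade.
C3 (derived state 'yes') is unique to Gamma (autapomorphy; uninformative for grouping).
C4: derived state 'yes' in Beta only — an autapomorphy, so it tells us nothing about relationships among taxa.
C5: derived state 'no' in Beta and Delta only — synapomorphy for {Beta, Delta}.
C6 (derived state 'yes') is shared by Beta, Delta, Theta, and Zeta — a synapomorphy uniting that clade.
Most parsimonious ingroup topology: (((Delta,Beta),(Zeta,Theta)),Gamma).
The clade {Theta, Zeta} is supported by C2: its derived state 'no' occurs in exactly those taxa and in no other taxon (including the outgroup).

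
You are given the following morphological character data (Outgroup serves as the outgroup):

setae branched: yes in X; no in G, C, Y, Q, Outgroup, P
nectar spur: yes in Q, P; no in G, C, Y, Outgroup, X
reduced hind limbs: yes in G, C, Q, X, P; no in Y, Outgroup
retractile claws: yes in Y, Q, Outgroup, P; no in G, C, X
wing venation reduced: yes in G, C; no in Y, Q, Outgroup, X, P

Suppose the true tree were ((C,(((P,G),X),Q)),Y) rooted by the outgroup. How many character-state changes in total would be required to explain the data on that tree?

Map each character onto ((C,(((P,G),X),Q)),Y) (rooted by Outgroup) and count the minimum state changes it requires (Fitch parsimony):
setae branched: 1; nectar spur: 2; reduced hind limbs: 1; retractile claws: 3; wing venation reduced: 2.
Total tree length = 9.

9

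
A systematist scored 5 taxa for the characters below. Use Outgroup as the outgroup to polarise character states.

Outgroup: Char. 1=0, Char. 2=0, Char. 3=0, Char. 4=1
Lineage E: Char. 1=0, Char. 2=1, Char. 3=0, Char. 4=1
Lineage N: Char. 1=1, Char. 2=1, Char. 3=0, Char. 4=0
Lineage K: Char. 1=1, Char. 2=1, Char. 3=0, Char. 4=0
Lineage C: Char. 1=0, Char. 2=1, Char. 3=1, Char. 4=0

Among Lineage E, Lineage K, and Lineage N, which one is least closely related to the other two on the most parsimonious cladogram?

Lineage E

Character polarity is set by the outgroup: the derived state is whichever differs from the outgroup's state, so for Char. 4 the derived state is '0', and for the remaining characters it is '1'.
Char. 1 (derived state '1') is shared by Lineage K and Lineage N — a synapomorphy uniting that clade.
All ingroup taxa share the derived state '1' for Char. 2; it defines the ingroup but does not resolve relationships within it.
Char. 3: derived state '1' in Lineage C only — an autapomorphy, so it tells us nothing about relationships among taxa.
Only Lineage C, Lineage K, and Lineage N show the derived state '0' for Char. 4, supporting them as a clade.
Most parsimonious ingroup topology: (Lineage E,((Lineage N,Lineage K),Lineage C)).
Lineage K and Lineage N share a more recent common ancestor with each other than either does with Lineage E, so Lineage E is the least closely related of the three.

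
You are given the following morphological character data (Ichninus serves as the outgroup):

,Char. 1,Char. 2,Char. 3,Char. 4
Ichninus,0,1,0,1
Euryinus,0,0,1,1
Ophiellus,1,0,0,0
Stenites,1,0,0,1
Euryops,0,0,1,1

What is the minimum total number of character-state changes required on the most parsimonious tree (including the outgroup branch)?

Character polarity is set by the outgroup: the derived state is whichever differs from the outgroup's state, so for Char. 2, Char. 4 the derived state is '0', and for the remaining characters it is '1'.
Char. 1: derived state '1' in Ophiellus and Stenites only — synapomorphy for {Ophiellus, Stenites}.
Char. 2 (derived state '0') is shared by all ingroup taxa — unites the whole ingroup.
Char. 3 (derived state '1') is shared by Euryinus and Euryops — a synapomorphy uniting that clade.
Char. 4 (derived state '0') is unique to Ophiellus (autapomorphy; uninformative for grouping).
Most parsimonious ingroup topology: ((Euryinus,Euryops),(Ophiellus,Stenites)).
Changes per character on this tree: Char. 1: 1; Char. 2: 1; Char. 3: 1; Char. 4: 1.
Total = 4.

4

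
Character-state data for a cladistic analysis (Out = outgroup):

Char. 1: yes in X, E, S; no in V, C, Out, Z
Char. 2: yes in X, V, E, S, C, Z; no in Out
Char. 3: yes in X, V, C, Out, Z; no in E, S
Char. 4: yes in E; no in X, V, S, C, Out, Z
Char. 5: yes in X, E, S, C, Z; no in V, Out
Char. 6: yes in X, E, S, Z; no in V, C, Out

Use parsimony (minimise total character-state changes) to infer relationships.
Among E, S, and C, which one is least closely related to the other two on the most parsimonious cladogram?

Character polarity is set by the outgroup: the derived state is whichever differs from the outgroup's state, so for Char. 3 the derived state is 'no', and for the remaining characters it is 'yes'.
Char. 1 (derived state 'yes') is shared by E, S, and X — a synapomorphy uniting that clade.
Char. 2 (derived state 'yes') is shared by all ingroup taxa — unites the whole ingroup.
Char. 3 (derived state 'no') is shared by E and S — a synapomorphy uniting that clade.
Char. 4: derived state 'yes' in E only — an autapomorphy, so it tells us nothing about relationships among taxa.
Char. 5 (derived state 'yes') is shared by C, E, S, X, and Z — a synapomorphy uniting that clade.
Char. 6 (derived state 'yes') is shared by E, S, X, and Z — a synapomorphy uniting that clade.
Most parsimonious ingroup topology: (((((E,S),X),Z),C),V).
S and E share a more recent common ancestor with each other than either does with C, so C is the least closely related of the three.

C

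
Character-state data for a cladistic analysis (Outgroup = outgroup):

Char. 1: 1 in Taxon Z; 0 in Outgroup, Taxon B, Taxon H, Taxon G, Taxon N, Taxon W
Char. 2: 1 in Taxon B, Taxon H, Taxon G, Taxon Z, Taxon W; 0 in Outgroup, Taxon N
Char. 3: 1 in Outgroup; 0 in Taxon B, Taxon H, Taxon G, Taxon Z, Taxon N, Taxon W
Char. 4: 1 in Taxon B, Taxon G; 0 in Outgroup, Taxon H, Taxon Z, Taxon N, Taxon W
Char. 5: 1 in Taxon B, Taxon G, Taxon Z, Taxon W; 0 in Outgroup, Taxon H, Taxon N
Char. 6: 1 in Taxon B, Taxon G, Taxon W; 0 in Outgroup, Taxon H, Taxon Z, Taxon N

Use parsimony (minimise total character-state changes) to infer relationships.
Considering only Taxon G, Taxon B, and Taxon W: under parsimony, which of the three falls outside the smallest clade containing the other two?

Taxon W

Character polarity is set by the outgroup: the derived state is whichever differs from the outgroup's state, so for Char. 3 the derived state is '0', and for the remaining characters it is '1'.
Char. 1: derived state '1' in Taxon Z only — an autapomorphy, so it tells us nothing about relationships among taxa.
Char. 2: derived state '1' in Taxon B, Taxon G, Taxon H, Taxon W, and Taxon Z only — synapomorphy for {Taxon B, Taxon G, Taxon H, Taxon W, Taxon Z}.
Char. 3 (derived state '0') is shared by all ingroup taxa — unites the whole ingroup.
Char. 4: derived state '1' in Taxon B and Taxon G only — synapomorphy for {Taxon B, Taxon G}.
Char. 5 (derived state '1') is shared by Taxon B, Taxon G, Taxon W, and Taxon Z — a synapomorphy uniting that clade.
Char. 6 (derived state '1') is shared by Taxon B, Taxon G, and Taxon W — a synapomorphy uniting that clade.
Most parsimonious ingroup topology: (((((Taxon B,Taxon G),Taxon W),Taxon Z),Taxon H),Taxon N).
Taxon B and Taxon G share a more recent common ancestor with each other than either does with Taxon W, so Taxon W is the least closely related of the three.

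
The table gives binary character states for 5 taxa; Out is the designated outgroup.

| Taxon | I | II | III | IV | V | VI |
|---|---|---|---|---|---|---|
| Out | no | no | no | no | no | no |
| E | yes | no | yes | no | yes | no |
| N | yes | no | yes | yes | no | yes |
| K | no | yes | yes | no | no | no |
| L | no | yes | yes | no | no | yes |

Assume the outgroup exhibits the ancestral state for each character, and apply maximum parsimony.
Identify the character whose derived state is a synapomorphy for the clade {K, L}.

The outgroup has state 'no' for every character, so 'yes' is the derived state throughout.
Only E and N show the derived state 'yes' for I, supporting them as a clade.
II: derived state 'yes' in K and L only — synapomorphy for {K, L}.
III (derived state 'yes') is shared by all ingroup taxa — unites the whole ingroup.
IV (derived state 'yes') is unique to N (autapomorphy; uninformative for grouping).
V: derived state 'yes' in E only — an autapomorphy, so it tells us nothing about relationships among taxa.
VI (state 'yes') occurs in L and N but conflicts with the nesting implied by the other characters — most parsimoniously interpreted as homoplasy.
Most parsimonious ingroup topology: ((E,N),(K,L)).
The clade {K, L} is supported by II: its derived state 'yes' occurs in exactly those taxa and in no other taxon (including the outgroup).

II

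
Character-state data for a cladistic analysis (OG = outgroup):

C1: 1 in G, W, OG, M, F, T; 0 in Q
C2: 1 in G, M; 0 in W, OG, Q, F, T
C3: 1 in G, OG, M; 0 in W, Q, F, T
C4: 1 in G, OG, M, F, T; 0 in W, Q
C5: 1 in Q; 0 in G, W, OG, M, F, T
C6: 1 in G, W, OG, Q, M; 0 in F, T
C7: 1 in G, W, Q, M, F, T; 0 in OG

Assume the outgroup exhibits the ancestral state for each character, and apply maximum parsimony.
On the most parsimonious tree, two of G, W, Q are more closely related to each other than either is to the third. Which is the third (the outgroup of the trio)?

Character polarity is set by the outgroup: the derived state is whichever differs from the outgroup's state, so for C1, C3, C4, C6 the derived state is '0', and for the remaining characters it is '1'.
C1 (derived state '0') is unique to Q (autapomorphy; uninformative for grouping).
C2 (derived state '1') is shared by G and M — a synapomorphy uniting that clade.
C3: derived state '0' in F, Q, T, and W only — synapomorphy for {F, Q, T, W}.
Only Q and W show the derived state '0' for C4, supporting them as a clade.
C5 (derived state '1') is unique to Q (autapomorphy; uninformative for grouping).
Only F and T show the derived state '0' for C6, supporting them as a clade.
All ingroup taxa share the derived state '1' for C7; it defines the ingroup but does not resolve relationships within it.
Most parsimonious ingroup topology: (((F,T),(Q,W)),(M,G)).
Q and W share a more recent common ancestor with each other than either does with G, so G is the least closely related of the three.

G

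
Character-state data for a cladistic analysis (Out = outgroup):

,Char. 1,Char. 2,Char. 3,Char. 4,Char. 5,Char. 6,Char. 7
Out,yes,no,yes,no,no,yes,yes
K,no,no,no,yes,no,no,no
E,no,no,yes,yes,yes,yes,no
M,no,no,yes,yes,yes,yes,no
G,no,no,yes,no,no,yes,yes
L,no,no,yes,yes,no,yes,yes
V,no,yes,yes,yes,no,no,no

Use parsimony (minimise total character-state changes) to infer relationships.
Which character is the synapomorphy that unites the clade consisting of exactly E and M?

Char. 5

Character polarity is set by the outgroup: the derived state is whichever differs from the outgroup's state, so for Char. 1, Char. 3, Char. 6, Char. 7 the derived state is 'no', and for the remaining characters it is 'yes'.
Char. 1 (derived state 'no') is shared by all ingroup taxa — unites the whole ingroup.
Char. 2: derived state 'yes' in V only — an autapomorphy, so it tells us nothing about relationships among taxa.
Char. 3 (derived state 'no') is unique to K (autapomorphy; uninformative for grouping).
Char. 4: derived state 'yes' in E, K, L, M, and V only — synapomorphy for {E, K, L, M, V}.
Char. 5 (derived state 'yes') is shared by E and M — a synapomorphy uniting that clade.
Char. 6: derived state 'no' in K and V only — synapomorphy for {K, V}.
Only E, K, M, and V show the derived state 'no' for Char. 7, supporting them as a clade.
Most parsimonious ingroup topology: ((((K,V),(E,M)),L),G).
The clade {E, M} is supported by Char. 5: its derived state 'yes' occurs in exactly those taxa and in no other taxon (including the outgroup).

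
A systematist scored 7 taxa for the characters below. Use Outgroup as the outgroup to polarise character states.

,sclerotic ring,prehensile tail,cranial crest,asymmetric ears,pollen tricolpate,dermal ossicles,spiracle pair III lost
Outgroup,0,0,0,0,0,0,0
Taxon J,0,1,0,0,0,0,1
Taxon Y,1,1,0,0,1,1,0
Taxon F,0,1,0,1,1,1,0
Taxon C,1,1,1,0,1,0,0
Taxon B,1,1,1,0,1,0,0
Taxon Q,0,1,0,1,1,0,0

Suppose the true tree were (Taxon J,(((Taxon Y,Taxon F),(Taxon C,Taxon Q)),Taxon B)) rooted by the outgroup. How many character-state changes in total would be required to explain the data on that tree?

Map each character onto (Taxon J,(((Taxon Y,Taxon F),(Taxon C,Taxon Q)),Taxon B)) (rooted by Outgroup) and count the minimum state changes it requires (Fitch parsimony):
sclerotic ring: 3; prehensile tail: 1; cranial crest: 2; asymmetric ears: 2; pollen tricolpate: 1; dermal ossicles: 1; spiracle pair III lost: 1.
Total tree length = 11.

11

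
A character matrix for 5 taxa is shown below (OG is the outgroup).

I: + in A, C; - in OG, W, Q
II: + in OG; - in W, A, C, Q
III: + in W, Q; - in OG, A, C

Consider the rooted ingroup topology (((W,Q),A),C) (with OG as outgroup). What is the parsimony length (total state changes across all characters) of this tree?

Map each character onto (((W,Q),A),C) (rooted by OG) and count the minimum state changes it requires (Fitch parsimony):
I: 2; II: 1; III: 1.
Total tree length = 4.

4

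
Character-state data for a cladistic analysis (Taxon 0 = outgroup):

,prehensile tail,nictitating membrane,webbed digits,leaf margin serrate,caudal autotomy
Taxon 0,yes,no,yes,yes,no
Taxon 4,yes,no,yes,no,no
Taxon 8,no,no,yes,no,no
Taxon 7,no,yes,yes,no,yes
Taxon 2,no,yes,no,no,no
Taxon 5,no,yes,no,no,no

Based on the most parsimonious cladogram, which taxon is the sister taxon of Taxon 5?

Taxon 2

Character polarity is set by the outgroup: the derived state is whichever differs from the outgroup's state, so for prehensile tail, webbed digits, leaf margin serrate the derived state is 'no', and for the remaining characters it is 'yes'.
Only Taxon 2, Taxon 5, Taxon 7, and Taxon 8 show the derived state 'no' for prehensile tail, supporting them as a clade.
Only Taxon 2, Taxon 5, and Taxon 7 show the derived state 'yes' for nictitating membrane, supporting them as a clade.
Only Taxon 2 and Taxon 5 show the derived state 'no' for webbed digits, supporting them as a clade.
All ingroup taxa share the derived state 'no' for leaf margin serrate; it defines the ingroup but does not resolve relationships within it.
caudal autotomy: derived state 'yes' in Taxon 7 only — an autapomorphy, so it tells us nothing about relationships among taxa.
Most parsimonious ingroup topology: (Taxon 4,(Taxon 8,(Taxon 7,(Taxon 2,Taxon 5)))).
Taxon 5 and Taxon 2 form a cherry on this tree, so they are sister taxa.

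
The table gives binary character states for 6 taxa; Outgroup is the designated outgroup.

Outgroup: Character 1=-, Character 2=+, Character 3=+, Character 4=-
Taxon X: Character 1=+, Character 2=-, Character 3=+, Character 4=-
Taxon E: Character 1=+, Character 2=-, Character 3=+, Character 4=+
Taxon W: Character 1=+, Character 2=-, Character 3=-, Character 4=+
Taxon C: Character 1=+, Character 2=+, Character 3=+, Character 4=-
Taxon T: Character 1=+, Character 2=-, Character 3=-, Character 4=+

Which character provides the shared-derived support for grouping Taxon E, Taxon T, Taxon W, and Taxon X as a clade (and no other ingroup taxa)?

Character 2

Character polarity is set by the outgroup: the derived state is whichever differs from the outgroup's state, so for Character 2, Character 3 the derived state is '-', and for the remaining characters it is '+'.
All ingroup taxa share the derived state '+' for Character 1; it defines the ingroup but does not resolve relationships within it.
Character 2: derived state '-' in Taxon E, Taxon T, Taxon W, and Taxon X only — synapomorphy for {Taxon E, Taxon T, Taxon W, Taxon X}.
Character 3 (derived state '-') is shared by Taxon T and Taxon W — a synapomorphy uniting that clade.
Character 4 (derived state '+') is shared by Taxon E, Taxon T, and Taxon W — a synapomorphy uniting that clade.
Most parsimonious ingroup topology: ((Taxon X,(Taxon E,(Taxon W,Taxon T))),Taxon C).
The clade {Taxon E, Taxon T, Taxon W, Taxon X} is supported by Character 2: its derived state '-' occurs in exactly those taxa and in no other taxon (including the outgroup).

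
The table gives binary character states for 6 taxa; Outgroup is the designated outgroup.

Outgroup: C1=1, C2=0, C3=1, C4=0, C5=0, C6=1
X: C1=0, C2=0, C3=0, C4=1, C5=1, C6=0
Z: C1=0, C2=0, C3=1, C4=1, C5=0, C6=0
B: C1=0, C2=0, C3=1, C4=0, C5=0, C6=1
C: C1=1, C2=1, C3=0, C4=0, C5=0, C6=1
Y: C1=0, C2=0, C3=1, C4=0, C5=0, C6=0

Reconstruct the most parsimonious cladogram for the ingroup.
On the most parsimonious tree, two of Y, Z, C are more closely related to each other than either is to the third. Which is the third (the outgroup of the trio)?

C

Character polarity is set by the outgroup: the derived state is whichever differs from the outgroup's state, so for C1, C3, C6 the derived state is '0', and for the remaining characters it is '1'.
Only B, X, Y, and Z show the derived state '0' for C1, supporting them as a clade.
C2 (derived state '1') is unique to C (autapomorphy; uninformative for grouping).
C3 groups C and X, which is incompatible with the clades supported by the remaining characters; treating it as convergent (homoplasy) costs fewer steps than any alternative tree.
Only X and Z show the derived state '1' for C4, supporting them as a clade.
C5: derived state '1' in X only — an autapomorphy, so it tells us nothing about relationships among taxa.
C6 (derived state '0') is shared by X, Y, and Z — a synapomorphy uniting that clade.
Most parsimonious ingroup topology: ((((X,Z),Y),B),C).
Z and Y share a more recent common ancestor with each other than either does with C, so C is the least closely related of the three.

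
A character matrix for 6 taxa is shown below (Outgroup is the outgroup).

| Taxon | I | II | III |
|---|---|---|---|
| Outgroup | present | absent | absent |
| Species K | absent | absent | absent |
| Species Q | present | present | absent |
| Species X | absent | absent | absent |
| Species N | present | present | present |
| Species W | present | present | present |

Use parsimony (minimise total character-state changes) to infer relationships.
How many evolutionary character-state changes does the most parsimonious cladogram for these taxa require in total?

Character polarity is set by the outgroup: the derived state is whichever differs from the outgroup's state, so for I the derived state is 'absent', and for the remaining characters it is 'present'.
Only Species K and Species X show the derived state 'absent' for I, supporting them as a clade.
II: derived state 'present' in Species N, Species Q, and Species W only — synapomorphy for {Species N, Species Q, Species W}.
Only Species N and Species W show the derived state 'present' for III, supporting them as a clade.
Most parsimonious ingroup topology: ((Species K,Species X),(Species Q,(Species N,Species W))).
Changes per character on this tree: I: 1; II: 1; III: 1.
Total = 3.

3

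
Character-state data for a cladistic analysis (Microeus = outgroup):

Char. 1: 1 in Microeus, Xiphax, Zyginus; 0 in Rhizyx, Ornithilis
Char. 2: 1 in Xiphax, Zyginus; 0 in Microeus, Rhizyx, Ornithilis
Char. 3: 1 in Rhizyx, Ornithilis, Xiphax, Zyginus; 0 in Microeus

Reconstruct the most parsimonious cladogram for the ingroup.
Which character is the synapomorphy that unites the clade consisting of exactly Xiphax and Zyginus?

Char. 2

Character polarity is set by the outgroup: the derived state is whichever differs from the outgroup's state, so for Char. 1 the derived state is '0', and for the remaining characters it is '1'.
Char. 1 (derived state '0') is shared by Ornithilis and Rhizyx — a synapomorphy uniting that clade.
Only Xiphax and Zyginus show the derived state '1' for Char. 2, supporting them as a clade.
All ingroup taxa share the derived state '1' for Char. 3; it defines the ingroup but does not resolve relationships within it.
Most parsimonious ingroup topology: ((Rhizyx,Ornithilis),(Xiphax,Zyginus)).
The clade {Xiphax, Zyginus} is supported by Char. 2: its derived state '1' occurs in exactly those taxa and in no other taxon (including the outgroup).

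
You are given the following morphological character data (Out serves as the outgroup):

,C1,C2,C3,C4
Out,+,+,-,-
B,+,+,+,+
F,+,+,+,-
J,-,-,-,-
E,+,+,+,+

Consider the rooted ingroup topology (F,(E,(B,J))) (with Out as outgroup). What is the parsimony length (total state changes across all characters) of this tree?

6

Map each character onto (F,(E,(B,J))) (rooted by Out) and count the minimum state changes it requires (Fitch parsimony):
C1: 1; C2: 1; C3: 2; C4: 2.
Total tree length = 6.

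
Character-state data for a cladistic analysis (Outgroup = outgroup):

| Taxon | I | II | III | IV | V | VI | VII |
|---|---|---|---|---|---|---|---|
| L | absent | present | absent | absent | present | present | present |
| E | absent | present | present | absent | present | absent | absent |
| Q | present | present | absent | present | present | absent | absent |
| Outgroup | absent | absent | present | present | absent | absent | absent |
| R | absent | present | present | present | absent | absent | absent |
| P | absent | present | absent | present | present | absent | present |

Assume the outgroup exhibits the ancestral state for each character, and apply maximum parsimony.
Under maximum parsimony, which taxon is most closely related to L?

Character polarity is set by the outgroup: the derived state is whichever differs from the outgroup's state, so for III, IV the derived state is 'absent', and for the remaining characters it is 'present'.
I (derived state 'present') is unique to Q (autapomorphy; uninformative for grouping).
All ingroup taxa share the derived state 'present' for II; it defines the ingroup but does not resolve relationships within it.
III (derived state 'absent') is shared by L, P, and Q — a synapomorphy uniting that clade.
IV groups E and L, which is incompatible with the clades supported by the remaining characters; treating it as convergent (homoplasy) costs fewer steps than any alternative tree.
V (derived state 'present') is shared by E, L, P, and Q — a synapomorphy uniting that clade.
VI: derived state 'present' in L only — an autapomorphy, so it tells us nothing about relationships among taxa.
VII: derived state 'present' in L and P only — synapomorphy for {L, P}.
Most parsimonious ingroup topology: (R,((Q,(P,L)),E)).
L and P form a cherry on this tree, so they are sister taxa.

P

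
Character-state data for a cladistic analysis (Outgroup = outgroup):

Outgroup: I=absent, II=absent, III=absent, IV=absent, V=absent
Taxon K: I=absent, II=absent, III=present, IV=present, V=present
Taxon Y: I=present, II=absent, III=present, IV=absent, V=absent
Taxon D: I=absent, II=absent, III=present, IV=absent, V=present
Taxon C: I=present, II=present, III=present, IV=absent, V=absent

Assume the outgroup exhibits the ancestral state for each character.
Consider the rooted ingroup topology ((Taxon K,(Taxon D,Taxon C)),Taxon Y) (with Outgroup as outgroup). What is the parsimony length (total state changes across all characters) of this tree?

Map each character onto ((Taxon K,(Taxon D,Taxon C)),Taxon Y) (rooted by Outgroup) and count the minimum state changes it requires (Fitch parsimony):
I: 2; II: 1; III: 1; IV: 1; V: 2.
Total tree length = 7.

7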